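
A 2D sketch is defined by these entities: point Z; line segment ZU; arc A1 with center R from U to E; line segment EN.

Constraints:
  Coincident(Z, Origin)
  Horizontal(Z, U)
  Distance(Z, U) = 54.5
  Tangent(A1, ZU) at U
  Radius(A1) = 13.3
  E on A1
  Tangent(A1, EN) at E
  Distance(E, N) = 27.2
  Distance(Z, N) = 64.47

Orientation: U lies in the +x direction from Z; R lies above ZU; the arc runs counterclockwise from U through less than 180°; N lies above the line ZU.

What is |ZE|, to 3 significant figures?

68.4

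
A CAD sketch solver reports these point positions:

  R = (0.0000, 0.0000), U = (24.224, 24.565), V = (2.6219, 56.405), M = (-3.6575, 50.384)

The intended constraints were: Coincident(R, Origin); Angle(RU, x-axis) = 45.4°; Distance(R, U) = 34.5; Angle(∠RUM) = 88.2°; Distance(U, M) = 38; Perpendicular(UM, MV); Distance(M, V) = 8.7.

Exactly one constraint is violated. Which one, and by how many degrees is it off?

Perpendicular(UM, MV) — off by 3.40°.

R = (0.00, 0.00) ✓; RU at 45.40° ✓; |RU| = 34.50 ✓; ∠RUM = 88.20° ✓; |UM| = 38.00 ✓; ∠(UM, MV) = 93.40° ✗; |MV| = 8.700 ✓.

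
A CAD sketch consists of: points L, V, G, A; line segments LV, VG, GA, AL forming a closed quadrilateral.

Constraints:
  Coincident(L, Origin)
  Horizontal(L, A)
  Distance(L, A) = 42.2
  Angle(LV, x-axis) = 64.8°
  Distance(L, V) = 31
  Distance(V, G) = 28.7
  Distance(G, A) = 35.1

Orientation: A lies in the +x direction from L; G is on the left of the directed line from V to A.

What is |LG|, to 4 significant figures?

53.98

Checks: |VG| = 28.70 ✓; |GA| = 35.10 ✓.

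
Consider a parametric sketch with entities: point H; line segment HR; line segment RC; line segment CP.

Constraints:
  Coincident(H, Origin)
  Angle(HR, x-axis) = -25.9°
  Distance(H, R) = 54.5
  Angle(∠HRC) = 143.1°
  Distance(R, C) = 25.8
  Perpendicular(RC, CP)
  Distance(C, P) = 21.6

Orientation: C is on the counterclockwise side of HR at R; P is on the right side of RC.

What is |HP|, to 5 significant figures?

88.119

H is at the origin; HR runs at -25.9° with length 54.5, so R = 54.5·(cos -25.9°, sin -25.9°) = (49.026, -23.806). ∠HRC = 143.1°, so RC runs at -25.9° + (180° − 143.1°) = 11.000° from the x-axis; with |RC| = 25.8, C = R + 25.8·(cos 11.000°, sin 11.000°) = (74.352, -18.883). RC is perpendicular to CP; with |CP| = 21.6 on the right of RC, P = C + 21.6·(0.19081, -0.98163) = (78.473, -40.086). Then |HP| = |P − H| = 88.119.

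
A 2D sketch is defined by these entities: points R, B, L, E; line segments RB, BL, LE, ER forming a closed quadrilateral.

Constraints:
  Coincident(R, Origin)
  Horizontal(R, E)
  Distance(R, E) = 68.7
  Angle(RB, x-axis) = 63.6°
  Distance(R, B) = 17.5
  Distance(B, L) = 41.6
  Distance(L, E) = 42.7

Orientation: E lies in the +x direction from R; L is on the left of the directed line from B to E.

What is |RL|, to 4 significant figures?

56.75

R is at the origin; R and E share the same y with |RE| = 68.7 and E in +x, so E = (68.7, 0). RB runs at 63.6° with |RB| = 17.5, so B = (7.781, 15.67). L is determined by |BL| = 41.6 and |LE| = 42.7 together: it lies at the intersection of circle(B, 41.6) and circle(E, 42.7). With |BE| = 62.90, the foot of the radical line on BE is 30.71 from B and the perpendicular offset is √(41.6² − 30.71²) = 28.06. Taking the left-of-BE solution: L = (44.52, 35.19).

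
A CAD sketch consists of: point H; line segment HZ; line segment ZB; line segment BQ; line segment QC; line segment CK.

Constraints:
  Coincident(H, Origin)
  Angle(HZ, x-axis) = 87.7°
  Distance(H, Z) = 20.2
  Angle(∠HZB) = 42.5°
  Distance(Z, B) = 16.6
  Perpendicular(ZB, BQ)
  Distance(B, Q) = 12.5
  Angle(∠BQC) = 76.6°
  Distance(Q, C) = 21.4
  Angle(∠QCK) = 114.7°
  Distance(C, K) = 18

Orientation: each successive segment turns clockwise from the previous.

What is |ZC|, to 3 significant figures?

8.64

ZB ⟂ BQ, so BQ runs at -140°; with |BQ| = 12.5, Q = (1.98, -0.564). ∠BQC = 76.6° gives QC at 117° from the x-axis; with |QC| = 21.4, C = (-7.67, 18.5). Then |ZC| = |C − Z| = 8.64.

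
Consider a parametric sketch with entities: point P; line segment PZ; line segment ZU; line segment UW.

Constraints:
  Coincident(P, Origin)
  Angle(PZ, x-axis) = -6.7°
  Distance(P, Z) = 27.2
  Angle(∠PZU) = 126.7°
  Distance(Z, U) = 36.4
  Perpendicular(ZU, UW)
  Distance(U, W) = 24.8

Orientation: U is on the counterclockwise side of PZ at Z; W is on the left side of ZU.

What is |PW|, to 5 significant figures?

52.740

∠PZU = 126.7°, so ZU runs at -6.7° + (180° − 126.7°) = 46.600° from the x-axis; with |ZU| = 36.4, U = Z + 36.4·(cos 46.600°, sin 46.600°) = (52.024, 23.274). The perpendicularity gives UW at right angles to ZU; with |UW| = 24.8 on the left of ZU, W = U + 24.8·(-0.72657, 0.68709) = (34.005, 40.314). Then |PW| = |W − P| = 52.740.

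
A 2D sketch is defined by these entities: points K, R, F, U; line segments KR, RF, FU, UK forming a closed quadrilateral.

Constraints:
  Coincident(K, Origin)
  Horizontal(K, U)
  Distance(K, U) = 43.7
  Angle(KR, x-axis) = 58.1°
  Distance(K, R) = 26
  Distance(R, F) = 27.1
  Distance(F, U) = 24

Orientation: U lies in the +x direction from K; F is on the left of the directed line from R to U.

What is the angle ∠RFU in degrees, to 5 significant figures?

93.281°

Checks: |RF| = 27.10 ✓; |FU| = 24.00 ✓.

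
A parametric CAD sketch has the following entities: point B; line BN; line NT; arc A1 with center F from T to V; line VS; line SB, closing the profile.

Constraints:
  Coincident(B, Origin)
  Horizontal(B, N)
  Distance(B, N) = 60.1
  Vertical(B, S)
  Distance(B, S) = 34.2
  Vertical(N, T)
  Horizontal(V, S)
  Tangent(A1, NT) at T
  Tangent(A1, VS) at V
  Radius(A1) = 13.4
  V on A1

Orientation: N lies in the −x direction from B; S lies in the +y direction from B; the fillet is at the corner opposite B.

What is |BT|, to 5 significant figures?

63.598

B is at the origin; BN is horizontal with |BN| = 60.1 and N on the −x side, so N = (-60.100, 0.0000). BS is vertical with |BS| = 34.2 and S on the +y side, so S = (0.0000, 34.200). The virtual corner opposite B is at (-60.100, 34.200). Since A1 is tangent to NT there, FT ⟂ NT and tangency of A1 to VS means the radius FV is perpendicular to VS, with radius 13.4, so the center F sits 13.4 in from both sides at F = (-46.700, 20.800). That places the tangent points at T = (-60.100, 20.800) on NT and V = (-46.700, 34.200) on VS. Then |BT| = |T − B| = 63.598.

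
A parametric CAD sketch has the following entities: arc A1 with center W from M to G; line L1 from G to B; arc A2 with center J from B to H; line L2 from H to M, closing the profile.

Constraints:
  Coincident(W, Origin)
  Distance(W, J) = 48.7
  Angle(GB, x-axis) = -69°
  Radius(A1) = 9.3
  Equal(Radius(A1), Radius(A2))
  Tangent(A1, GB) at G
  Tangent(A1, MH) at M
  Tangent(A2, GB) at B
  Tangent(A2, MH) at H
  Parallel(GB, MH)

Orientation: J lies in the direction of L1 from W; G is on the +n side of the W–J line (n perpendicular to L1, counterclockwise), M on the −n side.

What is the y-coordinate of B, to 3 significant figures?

-42.1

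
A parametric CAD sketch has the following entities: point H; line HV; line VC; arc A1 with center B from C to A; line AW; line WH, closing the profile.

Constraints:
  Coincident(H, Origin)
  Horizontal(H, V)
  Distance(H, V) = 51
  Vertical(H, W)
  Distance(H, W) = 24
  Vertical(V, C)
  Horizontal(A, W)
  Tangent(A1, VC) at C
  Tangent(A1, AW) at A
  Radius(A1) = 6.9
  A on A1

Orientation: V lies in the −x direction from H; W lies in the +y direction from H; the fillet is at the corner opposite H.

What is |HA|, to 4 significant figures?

50.21

The virtual corner opposite H is at (-51.00, 24.00). The tangent condition forces BC to be normal to VC and tangency of A1 to AW means the radius BA is perpendicular to AW, with radius 6.9, so the center B sits 6.9 in from both sides at B = (-44.10, 17.10). That places the tangent points at C = (-51.00, 17.10) on VC and A = (-44.10, 24.00) on AW. Then |HA| = |A − H| = 50.21.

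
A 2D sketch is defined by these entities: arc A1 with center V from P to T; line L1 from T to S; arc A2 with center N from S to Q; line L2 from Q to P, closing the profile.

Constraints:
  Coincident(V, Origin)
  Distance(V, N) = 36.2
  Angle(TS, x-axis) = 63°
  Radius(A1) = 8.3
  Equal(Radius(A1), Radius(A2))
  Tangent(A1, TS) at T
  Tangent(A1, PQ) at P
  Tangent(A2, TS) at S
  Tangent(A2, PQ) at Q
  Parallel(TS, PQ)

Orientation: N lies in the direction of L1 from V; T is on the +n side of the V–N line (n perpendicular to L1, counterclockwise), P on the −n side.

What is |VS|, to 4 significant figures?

37.14

The slot axis is L1's direction at 63.0°, so u = (cos 63.0°, sin 63.0°) = (0.4540, 0.8910) and n = (−sin 63.0°, cos 63.0°) = (-0.8910, 0.4540). V is at the origin and N lies 36.2 along u from V, so N = 36.2·u = (16.43, 32.25). Tangency of A1 to both parallel lines with radius 8.3 puts T and P at V ± 8.3·n: T = (-7.395, 3.768), P = (7.395, -3.768). Equal radii place S and Q the same way about N: S = N + 8.3·n = (9.039, 36.02), Q = N − 8.3·n = (23.83, 28.49). Then |VS| = |S − V| = 37.14.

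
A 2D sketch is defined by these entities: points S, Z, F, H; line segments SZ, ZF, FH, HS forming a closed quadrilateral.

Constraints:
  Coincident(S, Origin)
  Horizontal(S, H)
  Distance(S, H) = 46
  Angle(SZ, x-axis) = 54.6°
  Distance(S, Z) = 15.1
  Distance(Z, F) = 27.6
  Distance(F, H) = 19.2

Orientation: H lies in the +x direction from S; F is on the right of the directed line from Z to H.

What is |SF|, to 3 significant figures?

29.1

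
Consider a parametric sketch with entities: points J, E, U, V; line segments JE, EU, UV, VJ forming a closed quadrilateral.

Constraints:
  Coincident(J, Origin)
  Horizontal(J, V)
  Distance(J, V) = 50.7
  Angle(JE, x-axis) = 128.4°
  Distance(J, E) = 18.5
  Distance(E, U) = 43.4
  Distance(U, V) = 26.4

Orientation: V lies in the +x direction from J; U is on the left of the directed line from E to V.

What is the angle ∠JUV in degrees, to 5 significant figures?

105.86°

J is at the origin; J and V share the same y with |JV| = 50.7 and V in +x, so V = (50.7, 0). JE runs at 128.4° with |JE| = 18.5, so E = (-11.491, 14.498). U is determined by |EU| = 43.4 and |UV| = 26.4 together: it lies at the intersection of circle(E, 43.4) and circle(V, 26.4). With |EV| = 63.859, the foot of the radical line on EV is 41.220 from E and the perpendicular offset is √(43.4² − 41.220²) = 13.581. Taking the left-of-EV solution: U = (31.736, 18.366).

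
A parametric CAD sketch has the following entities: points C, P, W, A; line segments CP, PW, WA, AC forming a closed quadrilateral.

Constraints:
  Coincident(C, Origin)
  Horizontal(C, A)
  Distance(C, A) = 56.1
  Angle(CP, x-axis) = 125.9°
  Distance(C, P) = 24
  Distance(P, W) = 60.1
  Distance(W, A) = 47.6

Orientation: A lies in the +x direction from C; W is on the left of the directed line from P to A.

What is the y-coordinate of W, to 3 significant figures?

44.9

C is at the origin; C and A share the same y with |CA| = 56.1 and A in +x, so A = (56.1, 0). CP runs at 125.9° with |CP| = 24.0, so P = (-14.1, 19.4). W is determined by |PW| = 60.1 and |WA| = 47.6 together: it lies at the intersection of circle(P, 60.1) and circle(A, 47.6). With |PA| = 72.8, the foot of the radical line on PA is 45.7 from P and the perpendicular offset is √(60.1² − 45.7²) = 39.1. Taking the left-of-PA solution: W = (40.4, 44.9).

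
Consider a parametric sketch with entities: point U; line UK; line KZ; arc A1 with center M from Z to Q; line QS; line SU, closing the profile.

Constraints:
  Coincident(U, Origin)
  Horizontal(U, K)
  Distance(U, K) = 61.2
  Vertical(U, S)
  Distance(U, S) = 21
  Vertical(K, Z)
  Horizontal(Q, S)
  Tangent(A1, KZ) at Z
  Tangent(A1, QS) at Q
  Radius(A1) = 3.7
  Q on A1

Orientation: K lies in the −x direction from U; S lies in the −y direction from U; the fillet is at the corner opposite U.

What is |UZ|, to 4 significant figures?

63.60

U is at the origin; U and K share the same y with |UK| = 61.2 and K on the −x side, so K = (-61.20, 0.000). US is vertical with |US| = 21.0 and S on the −y side, so S = (0.000, -21.00). The virtual corner opposite U is at (-61.20, -21.00). Since A1 is tangent to KZ there, MZ ⟂ KZ and A1 meets QS tangentially, so MQ is at right angles to QS, with radius 3.7, so the center M sits 3.7 in from both sides at M = (-57.50, -17.30). That places the tangent points at Z = (-61.20, -17.30) on KZ and Q = (-57.50, -21.00) on QS. Then |UZ| = |Z − U| = 63.60.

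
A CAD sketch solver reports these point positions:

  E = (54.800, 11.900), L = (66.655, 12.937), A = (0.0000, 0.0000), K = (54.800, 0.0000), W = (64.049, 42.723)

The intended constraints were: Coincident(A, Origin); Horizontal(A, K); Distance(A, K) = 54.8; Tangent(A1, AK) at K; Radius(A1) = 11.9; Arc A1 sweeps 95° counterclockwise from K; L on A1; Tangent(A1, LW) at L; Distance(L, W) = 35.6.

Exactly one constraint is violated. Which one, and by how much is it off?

Distance(L, W) = 35.6 — off by 5.70.

A = (0.00, 0.00) ✓; A.y = 0.00, K.y = 0.00 ✓; |AK| = 54.80 ✓; ∠(EK, KA) = 90.00° ✓; |EK| = 11.90 ✓; bearing(E→L) − bearing(E→K) = 95.00° ✓; |EL| = 11.90 ✓; ∠(EL, LW) = 90.00° ✓; |LW| = 29.90 ✗.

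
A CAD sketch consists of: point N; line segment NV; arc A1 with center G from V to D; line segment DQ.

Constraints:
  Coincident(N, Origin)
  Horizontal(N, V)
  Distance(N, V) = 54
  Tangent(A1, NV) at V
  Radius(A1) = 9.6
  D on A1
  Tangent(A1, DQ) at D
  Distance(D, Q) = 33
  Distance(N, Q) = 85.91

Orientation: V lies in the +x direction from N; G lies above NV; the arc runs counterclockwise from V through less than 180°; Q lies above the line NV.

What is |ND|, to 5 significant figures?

62.351

Checks: |NV| = 54.00 ✓; |GD| = 9.600 ✓; ∠(GD, DQ) = 90.00° ✓; |DQ| = 33.00 ✓; |NQ| = 85.91 ✓.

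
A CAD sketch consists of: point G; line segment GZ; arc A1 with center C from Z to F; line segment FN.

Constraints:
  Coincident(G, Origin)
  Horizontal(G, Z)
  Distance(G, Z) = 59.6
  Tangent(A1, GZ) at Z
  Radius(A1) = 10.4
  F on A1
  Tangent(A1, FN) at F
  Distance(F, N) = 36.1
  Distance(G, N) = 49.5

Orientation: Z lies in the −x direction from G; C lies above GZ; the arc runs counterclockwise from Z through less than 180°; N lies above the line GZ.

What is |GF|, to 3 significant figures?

50.8

G is at the origin; GZ is horizontal with |GZ| = 59.6 and Z on the −x side, so Z = (-59.6, 0.00). Since A1 is tangent to GZ there, CZ ⟂ GZ, so C = Z + (0, 10.4) = (-59.6, 10.4). Since CF ⟂ FN (tangency), |CN| = √(10.4² + 36.1²) = 37.6 regardless of where F sits on A1. So N lies on both circle(G, 49.5) and circle(C, 37.6); the above-GZ intersection is N = (-33.0, 36.9). F is the foot of the tangent from N: F = (-50.5, 5.35).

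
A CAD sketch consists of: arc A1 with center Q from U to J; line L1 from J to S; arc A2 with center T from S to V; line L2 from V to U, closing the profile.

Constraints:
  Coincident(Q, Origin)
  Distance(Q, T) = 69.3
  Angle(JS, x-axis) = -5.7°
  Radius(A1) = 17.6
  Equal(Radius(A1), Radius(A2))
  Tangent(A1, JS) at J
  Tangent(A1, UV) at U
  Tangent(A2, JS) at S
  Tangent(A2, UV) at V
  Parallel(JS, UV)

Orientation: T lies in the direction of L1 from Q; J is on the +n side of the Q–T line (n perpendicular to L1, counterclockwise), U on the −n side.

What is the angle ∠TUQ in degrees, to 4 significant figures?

75.75°

The slot axis is L1's direction at -5.7°, so u = (cos -5.7°, sin -5.7°) = (0.9951, -0.09932) and n = (−sin -5.7°, cos -5.7°) = (0.09932, 0.9951). Q is at the origin and T lies 69.3 along u from Q, so T = 69.3·u = (68.96, -6.883). Tangency of A1 to both parallel lines with radius 17.6 puts J and U at Q ± 17.6·n: J = (1.748, 17.51), U = (-1.748, -17.51). Then cos ∠TUQ = UT·UQ / (|UT||UQ|), giving 75.75°.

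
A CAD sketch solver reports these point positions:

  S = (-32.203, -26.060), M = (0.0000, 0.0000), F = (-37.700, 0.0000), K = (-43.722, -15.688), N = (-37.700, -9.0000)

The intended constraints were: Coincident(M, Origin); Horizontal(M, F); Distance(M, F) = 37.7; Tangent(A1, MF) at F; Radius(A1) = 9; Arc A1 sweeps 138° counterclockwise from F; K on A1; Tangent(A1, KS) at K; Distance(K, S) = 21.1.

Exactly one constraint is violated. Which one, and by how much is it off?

Distance(K, S) = 21.1 — off by 5.60.

M = (0.00, 0.00) ✓; M.y = 0.00, F.y = 0.00 ✓; |MF| = 37.70 ✓; ∠(NF, FM) = 90.00° ✓; |NF| = 9.000 ✓; bearing(N→K) − bearing(N→F) = 138.0° ✓; |NK| = 9.000 ✓; ∠(NK, KS) = 90.00° ✓; |KS| = 15.50 ✗.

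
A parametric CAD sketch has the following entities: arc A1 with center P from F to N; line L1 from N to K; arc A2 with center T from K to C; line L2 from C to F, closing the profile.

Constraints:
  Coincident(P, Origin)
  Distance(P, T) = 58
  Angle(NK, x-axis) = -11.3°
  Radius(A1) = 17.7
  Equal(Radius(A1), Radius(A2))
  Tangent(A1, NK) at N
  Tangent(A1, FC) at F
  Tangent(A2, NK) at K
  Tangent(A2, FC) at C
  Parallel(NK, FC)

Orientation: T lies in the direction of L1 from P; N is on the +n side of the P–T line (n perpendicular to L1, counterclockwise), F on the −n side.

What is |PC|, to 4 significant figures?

60.64

The slot axis is L1's direction at -11.3°, so u = (cos -11.3°, sin -11.3°) = (0.9806, -0.1959) and n = (−sin -11.3°, cos -11.3°) = (0.1959, 0.9806). P is at the origin and T lies 58.0 along u from P, so T = 58.0·u = (56.88, -11.36). Tangency of A1 to both parallel lines with radius 17.7 puts N and F at P ± 17.7·n: N = (3.468, 17.36), F = (-3.468, -17.36). Equal radii place K and C the same way about T: K = T + 17.7·n = (60.34, 5.992), C = T − 17.7·n = (53.41, -28.72). Then |PC| = |C − P| = 60.64.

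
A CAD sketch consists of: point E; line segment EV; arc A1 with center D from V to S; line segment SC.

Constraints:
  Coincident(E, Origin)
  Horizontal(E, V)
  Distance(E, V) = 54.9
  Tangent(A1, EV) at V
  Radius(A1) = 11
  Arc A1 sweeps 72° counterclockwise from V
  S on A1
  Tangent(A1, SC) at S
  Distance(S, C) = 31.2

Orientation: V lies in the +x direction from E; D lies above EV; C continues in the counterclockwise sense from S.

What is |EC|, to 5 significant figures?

83.754

E is at the origin; E and V share the same y with |EV| = 54.9 and V on the +x side, so V = (54.900, 0.0000). The tangent condition forces DV to be normal to EV, so D = V + (0, 11) = (54.900, 11.000). On A1, V sits at bearing -90° from D; a 72° counterclockwise sweep puts S at bearing -18°, so S = D + 11.0·(cos -18°, sin -18°) = (65.362, 7.6008). The tangent condition forces DS to be normal to SC, so SC runs along (−sin -18°, cos -18°); with |SC| = 31.2, C = (75.003, 37.274). Then |EC| = |C − E| = 83.754.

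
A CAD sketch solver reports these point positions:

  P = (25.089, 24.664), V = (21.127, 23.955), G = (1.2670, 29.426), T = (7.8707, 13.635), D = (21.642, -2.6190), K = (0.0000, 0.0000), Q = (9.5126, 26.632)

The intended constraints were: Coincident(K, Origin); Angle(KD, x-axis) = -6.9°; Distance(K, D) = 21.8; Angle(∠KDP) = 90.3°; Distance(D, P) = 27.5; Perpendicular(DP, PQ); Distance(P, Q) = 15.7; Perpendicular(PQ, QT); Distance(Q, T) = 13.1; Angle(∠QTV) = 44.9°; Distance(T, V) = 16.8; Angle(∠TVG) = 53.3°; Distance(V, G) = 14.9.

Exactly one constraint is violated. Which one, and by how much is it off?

Distance(V, G) = 14.9 — off by 5.70.

K = (0.00, 0.00) ✓; KD at -6.900° ✓; |KD| = 21.80 ✓; ∠KDP = 90.30° ✓; |DP| = 27.50 ✓; ∠(DP, PQ) = 90.00° ✓; |PQ| = 15.70 ✓; ∠(PQ, QT) = 90.00° ✓; |QT| = 13.10 ✓; ∠QTV = 44.90° ✓; |TV| = 16.80 ✓; ∠TVG = 53.30° ✓; |VG| = 20.60 ✗.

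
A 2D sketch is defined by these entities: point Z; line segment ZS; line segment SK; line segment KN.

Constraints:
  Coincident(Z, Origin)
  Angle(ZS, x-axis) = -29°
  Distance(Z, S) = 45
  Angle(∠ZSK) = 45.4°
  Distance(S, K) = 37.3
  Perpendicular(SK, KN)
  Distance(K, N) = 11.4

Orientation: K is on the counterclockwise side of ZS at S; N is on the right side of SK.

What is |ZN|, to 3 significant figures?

43.8

Z is at the origin; ZS runs at -29.0° with length 45.0, so S = 45.0·(cos -29.0°, sin -29.0°) = (39.4, -21.8). ∠ZSK = 45.4°, so SK runs at -29.0° + (180° − 45.4°) = 106° from the x-axis; with |SK| = 37.3, K = S + 37.3·(cos 106°, sin 106°) = (29.3, 14.1). SK is perpendicular to KN; with |KN| = 11.4 on the right of SK, N = K + 11.4·(0.963, 0.269) = (40.3, 17.2). Then |ZN| = |N − Z| = 43.8.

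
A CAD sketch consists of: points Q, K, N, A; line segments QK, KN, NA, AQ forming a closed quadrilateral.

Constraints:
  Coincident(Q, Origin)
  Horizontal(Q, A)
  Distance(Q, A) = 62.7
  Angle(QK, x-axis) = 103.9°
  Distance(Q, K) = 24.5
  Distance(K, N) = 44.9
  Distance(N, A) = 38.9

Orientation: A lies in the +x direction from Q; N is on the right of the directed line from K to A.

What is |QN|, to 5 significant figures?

26.409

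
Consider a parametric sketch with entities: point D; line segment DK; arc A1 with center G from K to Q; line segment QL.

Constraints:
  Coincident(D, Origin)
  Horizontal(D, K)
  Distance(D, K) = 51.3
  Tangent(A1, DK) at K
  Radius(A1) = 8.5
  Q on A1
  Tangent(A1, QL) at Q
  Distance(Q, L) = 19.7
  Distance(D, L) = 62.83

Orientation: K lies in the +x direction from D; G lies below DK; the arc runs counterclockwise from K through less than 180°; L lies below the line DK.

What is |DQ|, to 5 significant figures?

46.251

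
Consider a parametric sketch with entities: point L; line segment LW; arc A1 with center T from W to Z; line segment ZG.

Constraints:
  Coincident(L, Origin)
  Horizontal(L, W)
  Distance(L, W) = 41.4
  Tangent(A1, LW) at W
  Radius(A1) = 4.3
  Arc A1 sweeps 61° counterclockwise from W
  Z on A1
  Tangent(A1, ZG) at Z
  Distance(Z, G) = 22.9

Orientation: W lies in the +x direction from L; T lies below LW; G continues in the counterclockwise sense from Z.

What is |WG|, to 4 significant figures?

26.75

On A1, W sits at bearing 90° from T; a 61° counterclockwise sweep puts Z at bearing 151°, so Z = T + 4.3·(cos 151°, sin 151°) = (37.64, -2.215). The tangent condition forces TZ to be normal to ZG, so ZG runs along (−sin 151°, cos 151°); with |ZG| = 22.9, G = (26.54, -22.24). Then |WG| = |G − W| = 26.75.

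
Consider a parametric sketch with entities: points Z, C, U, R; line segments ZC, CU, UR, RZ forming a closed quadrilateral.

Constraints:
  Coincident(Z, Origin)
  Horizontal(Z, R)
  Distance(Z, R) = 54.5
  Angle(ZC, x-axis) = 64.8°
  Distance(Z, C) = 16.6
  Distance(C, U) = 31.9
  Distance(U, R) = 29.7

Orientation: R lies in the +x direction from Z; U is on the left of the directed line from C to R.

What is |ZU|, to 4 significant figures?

44.79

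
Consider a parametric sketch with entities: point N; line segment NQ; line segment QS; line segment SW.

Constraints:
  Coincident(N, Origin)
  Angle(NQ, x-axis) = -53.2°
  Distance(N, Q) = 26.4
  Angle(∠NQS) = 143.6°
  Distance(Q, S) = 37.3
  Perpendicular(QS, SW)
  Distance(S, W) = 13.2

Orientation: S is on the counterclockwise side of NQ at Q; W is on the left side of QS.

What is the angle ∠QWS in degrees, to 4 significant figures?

70.51°

N is at the origin; NQ runs at -53.2° with length 26.4, so Q = 26.4·(cos -53.2°, sin -53.2°) = (15.81, -21.14). ∠NQS = 143.6°, so QS runs at -53.2° + (180° − 143.6°) = -16.80° from the x-axis; with |QS| = 37.3, S = Q + 37.3·(cos -16.80°, sin -16.80°) = (51.52, -31.92). QS is perpendicular to SW; with |SW| = 13.2 on the left of QS, W = S + 13.2·(0.2890, 0.9573) = (55.34, -19.28). Then cos ∠QWS = WQ·WS / (|WQ||WS|), giving 70.51°.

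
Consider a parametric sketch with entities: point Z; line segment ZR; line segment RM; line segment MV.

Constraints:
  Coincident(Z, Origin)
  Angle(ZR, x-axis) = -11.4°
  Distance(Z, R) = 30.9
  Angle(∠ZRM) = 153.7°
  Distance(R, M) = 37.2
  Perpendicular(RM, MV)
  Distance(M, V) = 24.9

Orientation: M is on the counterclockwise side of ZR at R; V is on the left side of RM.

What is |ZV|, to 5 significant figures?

65.862

∠ZRM = 153.7°, so RM runs at -11.4° + (180° − 153.7°) = 14.900° from the x-axis; with |RM| = 37.2, M = R + 37.2·(cos 14.900°, sin 14.900°) = (66.240, 3.4577). RM is perpendicular to MV; with |MV| = 24.9 on the left of RM, V = M + 24.9·(-0.25713, 0.96638) = (59.837, 27.520). Then |ZV| = |V − Z| = 65.862.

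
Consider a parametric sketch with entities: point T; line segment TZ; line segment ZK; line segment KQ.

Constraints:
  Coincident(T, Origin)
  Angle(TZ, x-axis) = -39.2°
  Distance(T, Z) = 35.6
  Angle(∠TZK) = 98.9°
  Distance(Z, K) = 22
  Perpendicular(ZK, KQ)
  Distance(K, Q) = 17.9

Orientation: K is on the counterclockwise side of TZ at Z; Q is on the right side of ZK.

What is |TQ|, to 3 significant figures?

59.8

T is at the origin; TZ runs at -39.2° with length 35.6, so Z = 35.6·(cos -39.2°, sin -39.2°) = (27.6, -22.5). ∠TZK = 98.9°, so ZK runs at -39.2° + (180° − 98.9°) = 41.9° from the x-axis; with |ZK| = 22.0, K = Z + 22.0·(cos 41.9°, sin 41.9°) = (44.0, -7.81). ZK ⟂ KQ; with |KQ| = 17.9 on the right of ZK, Q = K + 17.9·(0.668, -0.744) = (55.9, -21.1). Then |TQ| = |Q − T| = 59.8.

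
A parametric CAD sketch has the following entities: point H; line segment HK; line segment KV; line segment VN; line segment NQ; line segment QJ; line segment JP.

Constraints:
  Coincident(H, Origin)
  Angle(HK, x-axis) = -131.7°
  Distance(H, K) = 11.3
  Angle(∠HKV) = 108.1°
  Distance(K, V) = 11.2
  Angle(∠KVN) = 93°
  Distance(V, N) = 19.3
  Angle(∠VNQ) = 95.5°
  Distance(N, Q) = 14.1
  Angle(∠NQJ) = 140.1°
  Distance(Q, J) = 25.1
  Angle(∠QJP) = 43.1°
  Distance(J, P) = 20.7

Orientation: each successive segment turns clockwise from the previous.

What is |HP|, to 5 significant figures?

6.6871

H is at the origin; HK runs at -131.7° with length 11.3, so K = (-7.5171, -8.4370). ∠HKV = 108.1° gives KV at 156.40° from the x-axis; with |KV| = 11.2, V = (-17.780, -3.9531). ∠KVN = 93.0° gives VN at 69.400° from the x-axis; with |VN| = 19.3, N = (-10.990, 14.113). ∠VNQ = 95.5° gives NQ at -15.100° from the x-axis; with |NQ| = 14.1, Q = (2.6233, 10.440). ∠NQJ = 140.1° gives QJ at -55.000° from the x-axis; with |QJ| = 25.1, J = (17.020, -10.121). ∠QJP = 43.1° gives JP at 168.10° from the x-axis; with |JP| = 20.7, P = (-3.2350, -5.8526). Then |HP| = |P − H| = 6.6871.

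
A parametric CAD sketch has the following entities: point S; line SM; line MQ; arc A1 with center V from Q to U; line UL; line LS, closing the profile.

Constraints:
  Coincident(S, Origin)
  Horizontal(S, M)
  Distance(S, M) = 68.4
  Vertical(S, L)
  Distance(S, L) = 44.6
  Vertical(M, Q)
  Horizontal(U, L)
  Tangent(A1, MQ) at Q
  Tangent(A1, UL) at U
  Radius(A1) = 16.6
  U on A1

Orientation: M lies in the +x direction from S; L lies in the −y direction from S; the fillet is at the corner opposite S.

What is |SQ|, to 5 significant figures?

73.909

The virtual corner opposite S is at (68.400, -44.600). Tangency of A1 to MQ means the radius VQ is perpendicular to MQ and since A1 is tangent to UL there, VU ⟂ UL, with radius 16.6, so the center V sits 16.6 in from both sides at V = (51.800, -28.000). That places the tangent points at Q = (68.400, -28.000) on MQ and U = (51.800, -44.600) on UL. Then |SQ| = |Q − S| = 73.909.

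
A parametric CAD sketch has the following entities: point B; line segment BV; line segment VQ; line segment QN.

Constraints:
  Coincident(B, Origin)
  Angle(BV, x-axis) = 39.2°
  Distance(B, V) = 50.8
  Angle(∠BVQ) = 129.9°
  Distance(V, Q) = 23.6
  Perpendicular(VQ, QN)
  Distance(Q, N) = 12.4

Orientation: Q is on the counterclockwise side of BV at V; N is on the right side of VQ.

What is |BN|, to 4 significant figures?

76.13

∠BVQ = 129.9°, so VQ runs at 39.2° + (180° − 129.9°) = 89.30° from the x-axis; with |VQ| = 23.6, Q = V + 23.6·(cos 89.30°, sin 89.30°) = (39.66, 55.71). VQ ⟂ QN; with |QN| = 12.4 on the right of VQ, N = Q + 12.4·(0.9999, -0.01222) = (52.05, 55.55). Then |BN| = |N − B| = 76.13.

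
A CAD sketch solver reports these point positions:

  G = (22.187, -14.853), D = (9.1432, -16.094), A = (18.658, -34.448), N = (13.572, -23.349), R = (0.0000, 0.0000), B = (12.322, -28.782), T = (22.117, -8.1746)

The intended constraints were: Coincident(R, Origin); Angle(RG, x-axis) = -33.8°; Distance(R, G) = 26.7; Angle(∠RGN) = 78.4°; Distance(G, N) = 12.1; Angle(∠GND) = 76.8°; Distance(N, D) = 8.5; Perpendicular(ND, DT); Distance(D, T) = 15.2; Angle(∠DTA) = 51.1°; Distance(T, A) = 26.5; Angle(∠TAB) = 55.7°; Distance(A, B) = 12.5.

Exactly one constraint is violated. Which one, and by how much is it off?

Distance(A, B) = 12.5 — off by 4.00.

R = (0.00, 0.00) ✓; RG at -33.80° ✓; |RG| = 26.70 ✓; ∠RGN = 78.40° ✓; |GN| = 12.10 ✓; ∠GND = 76.80° ✓; |ND| = 8.500 ✓; ∠(ND, DT) = 90.00° ✓; |DT| = 15.20 ✓; ∠DTA = 51.10° ✓; |TA| = 26.50 ✓; ∠TAB = 55.70° ✓; |AB| = 8.500 ✗.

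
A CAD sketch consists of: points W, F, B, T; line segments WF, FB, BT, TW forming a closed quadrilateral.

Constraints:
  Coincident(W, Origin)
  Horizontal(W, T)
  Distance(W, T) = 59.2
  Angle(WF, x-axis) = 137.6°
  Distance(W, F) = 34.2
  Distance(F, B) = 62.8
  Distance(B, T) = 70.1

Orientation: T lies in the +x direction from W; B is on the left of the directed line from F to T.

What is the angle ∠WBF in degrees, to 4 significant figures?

30.71°

Checks: |FB| = 62.80 ✓; |BT| = 70.10 ✓.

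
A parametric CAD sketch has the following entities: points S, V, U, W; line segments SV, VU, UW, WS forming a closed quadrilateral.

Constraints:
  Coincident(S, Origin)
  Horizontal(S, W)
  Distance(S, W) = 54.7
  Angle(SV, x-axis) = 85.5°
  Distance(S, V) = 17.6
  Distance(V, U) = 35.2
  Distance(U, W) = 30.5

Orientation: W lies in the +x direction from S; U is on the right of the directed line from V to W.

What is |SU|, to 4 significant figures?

26.64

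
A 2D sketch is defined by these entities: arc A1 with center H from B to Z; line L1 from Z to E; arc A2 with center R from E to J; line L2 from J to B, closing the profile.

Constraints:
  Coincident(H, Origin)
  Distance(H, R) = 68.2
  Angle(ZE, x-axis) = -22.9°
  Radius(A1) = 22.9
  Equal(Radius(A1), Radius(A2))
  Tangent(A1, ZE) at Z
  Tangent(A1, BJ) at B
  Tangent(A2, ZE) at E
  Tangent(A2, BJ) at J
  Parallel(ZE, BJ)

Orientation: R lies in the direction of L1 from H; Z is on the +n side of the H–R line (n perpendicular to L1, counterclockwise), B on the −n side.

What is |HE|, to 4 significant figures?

71.94

The slot axis is L1's direction at -22.9°, so u = (cos -22.9°, sin -22.9°) = (0.9212, -0.3891) and n = (−sin -22.9°, cos -22.9°) = (0.3891, 0.9212). H is at the origin and R lies 68.2 along u from H, so R = 68.2·u = (62.82, -26.54). Tangency of A1 to both parallel lines with radius 22.9 puts Z and B at H ± 22.9·n: Z = (8.911, 21.10), B = (-8.911, -21.10). Equal radii place E and J the same way about R: E = R + 22.9·n = (71.74, -5.443), J = R − 22.9·n = (53.91, -47.63). Then |HE| = |E − H| = 71.94.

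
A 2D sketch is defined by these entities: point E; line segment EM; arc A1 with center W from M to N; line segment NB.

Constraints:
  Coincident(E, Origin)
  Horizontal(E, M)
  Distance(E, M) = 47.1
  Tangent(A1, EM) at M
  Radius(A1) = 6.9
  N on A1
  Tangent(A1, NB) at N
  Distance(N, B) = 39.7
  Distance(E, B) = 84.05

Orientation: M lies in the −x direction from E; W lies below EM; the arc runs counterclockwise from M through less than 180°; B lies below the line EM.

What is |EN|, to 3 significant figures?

52.6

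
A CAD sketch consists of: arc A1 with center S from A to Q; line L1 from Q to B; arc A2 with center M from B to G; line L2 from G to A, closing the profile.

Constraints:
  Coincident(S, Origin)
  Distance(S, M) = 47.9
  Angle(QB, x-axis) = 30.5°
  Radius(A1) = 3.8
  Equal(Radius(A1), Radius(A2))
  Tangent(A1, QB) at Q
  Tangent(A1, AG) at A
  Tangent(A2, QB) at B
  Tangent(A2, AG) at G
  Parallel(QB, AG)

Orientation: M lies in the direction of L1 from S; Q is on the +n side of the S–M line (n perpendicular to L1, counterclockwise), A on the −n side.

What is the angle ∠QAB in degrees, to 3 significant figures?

81.0°

The slot axis is L1's direction at 30.5°, so u = (cos 30.5°, sin 30.5°) = (0.862, 0.508) and n = (−sin 30.5°, cos 30.5°) = (-0.508, 0.862). S is at the origin and M lies 47.9 along u from S, so M = 47.9·u = (41.3, 24.3). Tangency of A1 to both parallel lines with radius 3.8 puts Q and A at S ± 3.8·n: Q = (-1.93, 3.27), A = (1.93, -3.27). Equal radii place B and G the same way about M: B = M + 3.8·n = (39.3, 27.6), G = M − 3.8·n = (43.2, 21.0). Then cos ∠QAB = AQ·AB / (|AQ||AB|), giving 81.0°.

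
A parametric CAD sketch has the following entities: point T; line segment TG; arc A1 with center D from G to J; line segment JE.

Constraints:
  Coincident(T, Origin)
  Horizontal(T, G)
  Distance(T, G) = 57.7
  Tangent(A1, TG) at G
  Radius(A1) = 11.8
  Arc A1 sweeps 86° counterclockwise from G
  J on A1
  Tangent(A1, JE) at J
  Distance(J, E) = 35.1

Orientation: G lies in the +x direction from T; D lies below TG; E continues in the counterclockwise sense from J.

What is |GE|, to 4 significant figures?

48.14

On A1, G sits at bearing 90° from D; an 86° counterclockwise sweep puts J at bearing 176°, so J = D + 11.8·(cos 176°, sin 176°) = (45.93, -10.98). Since A1 is tangent to JE there, DJ ⟂ JE, so JE runs along (−sin 176°, cos 176°); with |JE| = 35.1, E = (43.48, -45.99). Then |GE| = |E − G| = 48.14.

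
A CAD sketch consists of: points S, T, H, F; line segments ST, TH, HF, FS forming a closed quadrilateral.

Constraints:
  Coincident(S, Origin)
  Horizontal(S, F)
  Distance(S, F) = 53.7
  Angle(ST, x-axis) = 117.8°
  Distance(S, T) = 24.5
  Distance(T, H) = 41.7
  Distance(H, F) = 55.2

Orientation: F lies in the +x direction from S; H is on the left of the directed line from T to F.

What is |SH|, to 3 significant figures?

51.0

Checks: S.y = 0.00, F.y = 0.00 ✓; |TH| = 41.70 ✓; |HF| = 55.20 ✓.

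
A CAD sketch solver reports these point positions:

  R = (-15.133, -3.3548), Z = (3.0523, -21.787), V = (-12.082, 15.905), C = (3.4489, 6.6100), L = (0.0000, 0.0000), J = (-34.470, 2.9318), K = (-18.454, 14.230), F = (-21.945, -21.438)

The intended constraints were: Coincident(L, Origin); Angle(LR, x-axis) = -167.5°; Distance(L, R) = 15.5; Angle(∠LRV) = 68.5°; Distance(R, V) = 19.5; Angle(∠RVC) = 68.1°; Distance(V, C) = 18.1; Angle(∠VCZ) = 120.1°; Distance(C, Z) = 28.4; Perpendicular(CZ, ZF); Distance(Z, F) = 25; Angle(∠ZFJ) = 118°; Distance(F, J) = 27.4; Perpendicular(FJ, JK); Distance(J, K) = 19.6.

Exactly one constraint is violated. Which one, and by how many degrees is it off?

Perpendicular(FJ, JK) — off by 8.00°.

L = (0.00, 0.00) ✓; LR at -167.5° ✓; |LR| = 15.50 ✓; ∠LRV = 68.50° ✓; |RV| = 19.50 ✓; ∠RVC = 68.10° ✓; |VC| = 18.10 ✓; ∠VCZ = 120.1° ✓; |CZ| = 28.40 ✓; ∠(CZ, ZF) = 90.00° ✓; |ZF| = 25.00 ✓; ∠ZFJ = 118.0° ✓; |FJ| = 27.40 ✓; ∠(FJ, JK) = 82.00° ✗; |JK| = 19.60 ✓.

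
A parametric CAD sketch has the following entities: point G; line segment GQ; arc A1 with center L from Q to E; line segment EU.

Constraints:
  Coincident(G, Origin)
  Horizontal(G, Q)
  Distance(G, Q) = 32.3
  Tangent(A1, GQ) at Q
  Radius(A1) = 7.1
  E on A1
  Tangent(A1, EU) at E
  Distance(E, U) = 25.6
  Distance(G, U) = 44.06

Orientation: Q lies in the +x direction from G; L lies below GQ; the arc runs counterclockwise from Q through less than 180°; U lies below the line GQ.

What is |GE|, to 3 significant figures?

26.5

G is at the origin; GQ is horizontal with |GQ| = 32.3 and Q on the +x side, so Q = (32.3, 0.00). A1 meets GQ tangentially, so LQ is at right angles to GQ, so L = Q + (0, -7.1) = (32.3, -7.10). Since LE ⟂ EU (tangency), |LU| = √(7.1² + 25.6²) = 26.6 regardless of where E sits on A1. So U lies on both circle(G, 44.06) and circle(L, 26.6); the below-GQ intersection is U = (28.7, -33.4). E is the foot of the tangent from U: E = (25.3, -8.06).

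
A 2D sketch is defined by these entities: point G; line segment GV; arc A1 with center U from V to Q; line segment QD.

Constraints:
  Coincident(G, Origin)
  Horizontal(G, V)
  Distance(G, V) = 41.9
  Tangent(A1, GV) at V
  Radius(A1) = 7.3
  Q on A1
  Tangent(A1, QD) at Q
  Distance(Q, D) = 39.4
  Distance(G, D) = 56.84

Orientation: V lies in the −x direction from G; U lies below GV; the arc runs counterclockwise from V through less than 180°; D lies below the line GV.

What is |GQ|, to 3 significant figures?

49.7

Checks: |GV| = 41.90 ✓; |UQ| = 7.300 ✓; ∠(UQ, QD) = 90.00° ✓; |QD| = 39.40 ✓; |GD| = 56.84 ✓.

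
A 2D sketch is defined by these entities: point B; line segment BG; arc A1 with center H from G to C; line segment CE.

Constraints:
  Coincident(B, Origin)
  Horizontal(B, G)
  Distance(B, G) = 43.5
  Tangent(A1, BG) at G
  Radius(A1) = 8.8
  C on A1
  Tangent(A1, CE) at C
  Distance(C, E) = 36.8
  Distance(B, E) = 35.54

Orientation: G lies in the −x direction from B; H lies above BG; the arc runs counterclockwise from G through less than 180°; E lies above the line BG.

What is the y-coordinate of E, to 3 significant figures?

32.6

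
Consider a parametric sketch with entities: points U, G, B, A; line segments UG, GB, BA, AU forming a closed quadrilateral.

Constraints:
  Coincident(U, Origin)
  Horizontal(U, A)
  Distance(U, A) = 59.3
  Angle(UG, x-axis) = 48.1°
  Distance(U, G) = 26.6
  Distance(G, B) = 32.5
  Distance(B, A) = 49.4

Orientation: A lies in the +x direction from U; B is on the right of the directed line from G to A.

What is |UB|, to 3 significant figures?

16.6

Checks: |GB| = 32.50 ✓; |BA| = 49.40 ✓.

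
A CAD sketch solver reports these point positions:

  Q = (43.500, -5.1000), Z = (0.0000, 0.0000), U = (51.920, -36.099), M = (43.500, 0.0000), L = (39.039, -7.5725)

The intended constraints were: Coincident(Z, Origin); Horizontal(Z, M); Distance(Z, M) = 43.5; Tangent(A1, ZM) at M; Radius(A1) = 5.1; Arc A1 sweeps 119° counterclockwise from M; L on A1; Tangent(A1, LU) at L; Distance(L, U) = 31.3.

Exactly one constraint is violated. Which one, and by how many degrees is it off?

Tangent(A1, LU) at L — off by 4.70°.

Z = (0.00, 0.00) ✓; Z.y = 0.00, M.y = 0.00 ✓; |ZM| = 43.50 ✓; ∠(QM, MZ) = 90.00° ✓; |QM| = 5.100 ✓; bearing(Q→L) − bearing(Q→M) = 119.0° ✓; |QL| = 5.100 ✓; ∠(QL, LU) = 94.70° ✗; |LU| = 31.30 ✓.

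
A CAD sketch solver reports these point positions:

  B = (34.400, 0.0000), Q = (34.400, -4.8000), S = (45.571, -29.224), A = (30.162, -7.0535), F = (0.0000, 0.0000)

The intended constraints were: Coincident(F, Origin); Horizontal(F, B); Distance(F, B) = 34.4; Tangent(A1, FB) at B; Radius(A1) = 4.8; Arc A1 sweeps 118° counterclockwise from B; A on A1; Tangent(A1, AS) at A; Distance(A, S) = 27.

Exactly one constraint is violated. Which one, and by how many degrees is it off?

Tangent(A1, AS) at A — off by 6.80°.

F = (0.00, 0.00) ✓; F.y = 0.00, B.y = 0.00 ✓; |FB| = 34.40 ✓; ∠(QB, BF) = 90.00° ✓; |QB| = 4.800 ✓; bearing(Q→A) − bearing(Q→B) = 118.0° ✓; |QA| = 4.800 ✓; ∠(QA, AS) = 83.20° ✗; |AS| = 27.00 ✓.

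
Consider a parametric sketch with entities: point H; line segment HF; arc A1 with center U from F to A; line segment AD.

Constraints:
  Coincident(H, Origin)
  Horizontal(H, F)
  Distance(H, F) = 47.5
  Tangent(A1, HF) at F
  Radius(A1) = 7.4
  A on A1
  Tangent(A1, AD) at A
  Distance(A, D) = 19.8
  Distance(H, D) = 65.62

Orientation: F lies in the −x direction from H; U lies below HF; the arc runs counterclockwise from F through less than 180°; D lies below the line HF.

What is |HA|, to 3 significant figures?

54.7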